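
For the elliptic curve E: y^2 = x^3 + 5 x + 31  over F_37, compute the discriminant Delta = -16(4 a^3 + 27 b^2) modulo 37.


4 a^3 + 27 b^2 = 4*5^3 + 27*31^2 = 500 + 25947 = 26447
Delta = -16 * (26447) = -423152
Delta mod 37 = 17

Delta = 17 (mod 37)


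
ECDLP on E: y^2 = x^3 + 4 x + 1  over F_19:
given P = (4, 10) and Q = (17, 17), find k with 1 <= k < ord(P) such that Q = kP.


Enumerate multiples of P until we hit Q = (17, 17):
  1P = (4, 10)
  2P = (17, 17)
Match found at i = 2.

k = 2


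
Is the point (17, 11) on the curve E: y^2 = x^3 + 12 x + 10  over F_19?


Check whether y^2 = x^3 + 12 x + 10 (mod 19) for (x, y) = (17, 11).
LHS: y^2 = 11^2 mod 19 = 7
RHS: x^3 + 12 x + 10 = 17^3 + 12*17 + 10 mod 19 = 16
LHS != RHS

No, not on the curve


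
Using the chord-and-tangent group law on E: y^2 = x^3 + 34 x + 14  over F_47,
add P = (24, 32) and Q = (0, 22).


P != Q, so use the chord formula.
s = (y2 - y1) / (x2 - x1) = (37) / (23) mod 47 = 20
x3 = s^2 - x1 - x2 mod 47 = 20^2 - 24 - 0 = 0
y3 = s (x1 - x3) - y1 mod 47 = 20 * (24 - 0) - 32 = 25

P + Q = (0, 25)


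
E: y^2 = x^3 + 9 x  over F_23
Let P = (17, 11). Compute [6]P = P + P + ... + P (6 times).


k = 6 = 110_2 (binary, LSB first: 011)
Double-and-add from P = (17, 11):
  bit 0 = 0: acc unchanged = O
  bit 1 = 1: acc = O + (16, 10) = (16, 10)
  bit 2 = 1: acc = (16, 10) + (4, 10) = (3, 13)

6P = (3, 13)


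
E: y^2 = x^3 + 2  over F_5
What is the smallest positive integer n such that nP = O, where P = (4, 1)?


Compute successive multiples of P until we hit O:
  1P = (4, 1)
  2P = (3, 3)
  3P = (2, 0)
  4P = (3, 2)
  5P = (4, 4)
  6P = O

ord(P) = 6


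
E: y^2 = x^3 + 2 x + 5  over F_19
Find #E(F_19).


For each x in F_19, count y with y^2 = x^3 + 2 x + 5 mod 19:
  x = 0: RHS = 5, y in [9, 10]  -> 2 point(s)
  x = 2: RHS = 17, y in [6, 13]  -> 2 point(s)
  x = 3: RHS = 0, y in [0]  -> 1 point(s)
  x = 4: RHS = 1, y in [1, 18]  -> 2 point(s)
  x = 5: RHS = 7, y in [8, 11]  -> 2 point(s)
  x = 6: RHS = 5, y in [9, 10]  -> 2 point(s)
  x = 7: RHS = 1, y in [1, 18]  -> 2 point(s)
  x = 8: RHS = 1, y in [1, 18]  -> 2 point(s)
  x = 9: RHS = 11, y in [7, 12]  -> 2 point(s)
  x = 11: RHS = 9, y in [3, 16]  -> 2 point(s)
  x = 12: RHS = 9, y in [3, 16]  -> 2 point(s)
  x = 13: RHS = 5, y in [9, 10]  -> 2 point(s)
  x = 15: RHS = 9, y in [3, 16]  -> 2 point(s)
Affine points: 25. Add the point at infinity: total = 26.

#E(F_19) = 26


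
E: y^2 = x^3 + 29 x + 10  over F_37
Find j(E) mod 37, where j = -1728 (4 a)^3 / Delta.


Delta = -16(4 a^3 + 27 b^2) mod 37 = 2
-1728 * (4 a)^3 = -1728 * (4*29)^3 mod 37 = 6
j = 6 * 2^(-1) mod 37 = 3

j = 3 (mod 37)


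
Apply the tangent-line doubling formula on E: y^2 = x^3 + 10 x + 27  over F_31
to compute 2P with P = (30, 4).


Doubling: s = (3 x1^2 + a) / (2 y1)
s = (3*30^2 + 10) / (2*4) mod 31 = 21
x3 = s^2 - 2 x1 mod 31 = 21^2 - 2*30 = 9
y3 = s (x1 - x3) - y1 mod 31 = 21 * (30 - 9) - 4 = 3

2P = (9, 3)


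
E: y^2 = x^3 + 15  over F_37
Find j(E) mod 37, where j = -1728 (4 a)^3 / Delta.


Delta = -16(4 a^3 + 27 b^2) mod 37 = 36
-1728 * (4 a)^3 = -1728 * (4*0)^3 mod 37 = 0
j = 0 * 36^(-1) mod 37 = 0

j = 0 (mod 37)


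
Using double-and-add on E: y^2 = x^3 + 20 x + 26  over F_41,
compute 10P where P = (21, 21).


k = 10 = 1010_2 (binary, LSB first: 0101)
Double-and-add from P = (21, 21):
  bit 0 = 0: acc unchanged = O
  bit 1 = 1: acc = O + (17, 21) = (17, 21)
  bit 2 = 0: acc unchanged = (17, 21)
  bit 3 = 1: acc = (17, 21) + (3, 21) = (21, 20)

10P = (21, 20)


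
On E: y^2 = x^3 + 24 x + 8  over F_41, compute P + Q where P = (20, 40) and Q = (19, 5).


P != Q, so use the chord formula.
s = (y2 - y1) / (x2 - x1) = (6) / (40) mod 41 = 35
x3 = s^2 - x1 - x2 mod 41 = 35^2 - 20 - 19 = 38
y3 = s (x1 - x3) - y1 mod 41 = 35 * (20 - 38) - 40 = 27

P + Q = (38, 27)


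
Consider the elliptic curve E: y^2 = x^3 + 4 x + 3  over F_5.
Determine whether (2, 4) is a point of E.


Check whether y^2 = x^3 + 4 x + 3 (mod 5) for (x, y) = (2, 4).
LHS: y^2 = 4^2 mod 5 = 1
RHS: x^3 + 4 x + 3 = 2^3 + 4*2 + 3 mod 5 = 4
LHS != RHS

No, not on the curve


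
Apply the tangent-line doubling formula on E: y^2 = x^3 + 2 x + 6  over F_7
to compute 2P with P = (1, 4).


Doubling: s = (3 x1^2 + a) / (2 y1)
s = (3*1^2 + 2) / (2*4) mod 7 = 5
x3 = s^2 - 2 x1 mod 7 = 5^2 - 2*1 = 2
y3 = s (x1 - x3) - y1 mod 7 = 5 * (1 - 2) - 4 = 5

2P = (2, 5)


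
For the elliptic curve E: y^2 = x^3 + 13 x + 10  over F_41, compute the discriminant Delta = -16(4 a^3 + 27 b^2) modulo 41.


4 a^3 + 27 b^2 = 4*13^3 + 27*10^2 = 8788 + 2700 = 11488
Delta = -16 * (11488) = -183808
Delta mod 41 = 36

Delta = 36 (mod 41)


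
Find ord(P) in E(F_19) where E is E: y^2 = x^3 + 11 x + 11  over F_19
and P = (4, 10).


Compute successive multiples of P until we hit O:
  1P = (4, 10)
  2P = (15, 6)
  3P = (5, 18)
  4P = (17, 0)
  5P = (5, 1)
  6P = (15, 13)
  7P = (4, 9)
  8P = O

ord(P) = 8


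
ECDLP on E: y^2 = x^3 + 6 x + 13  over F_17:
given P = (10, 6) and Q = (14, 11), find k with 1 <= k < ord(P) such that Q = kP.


Enumerate multiples of P until we hit Q = (14, 11):
  1P = (10, 6)
  2P = (14, 11)
Match found at i = 2.

k = 2


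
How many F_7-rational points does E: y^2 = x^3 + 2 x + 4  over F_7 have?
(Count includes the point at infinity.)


For each x in F_7, count y with y^2 = x^3 + 2 x + 4 mod 7:
  x = 0: RHS = 4, y in [2, 5]  -> 2 point(s)
  x = 1: RHS = 0, y in [0]  -> 1 point(s)
  x = 2: RHS = 2, y in [3, 4]  -> 2 point(s)
  x = 3: RHS = 2, y in [3, 4]  -> 2 point(s)
  x = 6: RHS = 1, y in [1, 6]  -> 2 point(s)
Affine points: 9. Add the point at infinity: total = 10.

#E(F_7) = 10


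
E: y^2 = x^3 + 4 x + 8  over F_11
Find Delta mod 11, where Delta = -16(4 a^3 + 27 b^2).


4 a^3 + 27 b^2 = 4*4^3 + 27*8^2 = 256 + 1728 = 1984
Delta = -16 * (1984) = -31744
Delta mod 11 = 2

Delta = 2 (mod 11)


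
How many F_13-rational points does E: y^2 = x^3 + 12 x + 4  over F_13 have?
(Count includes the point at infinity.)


For each x in F_13, count y with y^2 = x^3 + 12 x + 4 mod 13:
  x = 0: RHS = 4, y in [2, 11]  -> 2 point(s)
  x = 1: RHS = 4, y in [2, 11]  -> 2 point(s)
  x = 2: RHS = 10, y in [6, 7]  -> 2 point(s)
  x = 4: RHS = 12, y in [5, 8]  -> 2 point(s)
  x = 8: RHS = 1, y in [1, 12]  -> 2 point(s)
  x = 9: RHS = 9, y in [3, 10]  -> 2 point(s)
  x = 12: RHS = 4, y in [2, 11]  -> 2 point(s)
Affine points: 14. Add the point at infinity: total = 15.

#E(F_13) = 15


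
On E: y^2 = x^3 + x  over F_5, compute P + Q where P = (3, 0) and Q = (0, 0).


P != Q, so use the chord formula.
s = (y2 - y1) / (x2 - x1) = (0) / (2) mod 5 = 0
x3 = s^2 - x1 - x2 mod 5 = 0^2 - 3 - 0 = 2
y3 = s (x1 - x3) - y1 mod 5 = 0 * (3 - 2) - 0 = 0

P + Q = (2, 0)


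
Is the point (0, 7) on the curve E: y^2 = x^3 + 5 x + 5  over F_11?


Check whether y^2 = x^3 + 5 x + 5 (mod 11) for (x, y) = (0, 7).
LHS: y^2 = 7^2 mod 11 = 5
RHS: x^3 + 5 x + 5 = 0^3 + 5*0 + 5 mod 11 = 5
LHS = RHS

Yes, on the curve


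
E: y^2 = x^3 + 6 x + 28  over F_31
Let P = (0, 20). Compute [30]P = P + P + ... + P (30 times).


k = 30 = 11110_2 (binary, LSB first: 01111)
Double-and-add from P = (0, 20):
  bit 0 = 0: acc unchanged = O
  bit 1 = 1: acc = O + (28, 13) = (28, 13)
  bit 2 = 1: acc = (28, 13) + (26, 11) = (9, 6)
  bit 3 = 1: acc = (9, 6) + (29, 16) = (1, 29)
  bit 4 = 1: acc = (1, 29) + (18, 27) = (0, 11)

30P = (0, 11)


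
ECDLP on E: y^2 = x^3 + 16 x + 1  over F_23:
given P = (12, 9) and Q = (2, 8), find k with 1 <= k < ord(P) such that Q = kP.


Enumerate multiples of P until we hit Q = (2, 8):
  1P = (12, 9)
  2P = (2, 15)
  3P = (2, 8)
Match found at i = 3.

k = 3


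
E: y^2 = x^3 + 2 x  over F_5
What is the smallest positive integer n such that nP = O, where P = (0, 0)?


Compute successive multiples of P until we hit O:
  1P = (0, 0)
  2P = O

ord(P) = 2


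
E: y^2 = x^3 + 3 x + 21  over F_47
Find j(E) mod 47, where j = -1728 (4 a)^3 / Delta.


Delta = -16(4 a^3 + 27 b^2) mod 47 = 37
-1728 * (4 a)^3 = -1728 * (4*3)^3 mod 47 = 20
j = 20 * 37^(-1) mod 47 = 45

j = 45 (mod 47)


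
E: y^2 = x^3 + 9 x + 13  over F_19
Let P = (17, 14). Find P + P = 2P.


Doubling: s = (3 x1^2 + a) / (2 y1)
s = (3*17^2 + 9) / (2*14) mod 19 = 15
x3 = s^2 - 2 x1 mod 19 = 15^2 - 2*17 = 1
y3 = s (x1 - x3) - y1 mod 19 = 15 * (17 - 1) - 14 = 17

2P = (1, 17)


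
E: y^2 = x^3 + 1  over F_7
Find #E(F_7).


For each x in F_7, count y with y^2 = x^3 + 0 x + 1 mod 7:
  x = 0: RHS = 1, y in [1, 6]  -> 2 point(s)
  x = 1: RHS = 2, y in [3, 4]  -> 2 point(s)
  x = 2: RHS = 2, y in [3, 4]  -> 2 point(s)
  x = 3: RHS = 0, y in [0]  -> 1 point(s)
  x = 4: RHS = 2, y in [3, 4]  -> 2 point(s)
  x = 5: RHS = 0, y in [0]  -> 1 point(s)
  x = 6: RHS = 0, y in [0]  -> 1 point(s)
Affine points: 11. Add the point at infinity: total = 12.

#E(F_7) = 12


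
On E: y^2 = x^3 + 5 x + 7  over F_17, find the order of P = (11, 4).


Compute successive multiples of P until we hit O:
  1P = (11, 4)
  2P = (3, 7)
  3P = (5, 15)
  4P = (2, 5)
  5P = (8, 7)
  6P = (16, 1)
  7P = (6, 10)
  8P = (13, 12)
  ... (continuing to 23P)
  23P = O

ord(P) = 23


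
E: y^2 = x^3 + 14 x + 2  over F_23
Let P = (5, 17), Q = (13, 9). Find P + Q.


P != Q, so use the chord formula.
s = (y2 - y1) / (x2 - x1) = (15) / (8) mod 23 = 22
x3 = s^2 - x1 - x2 mod 23 = 22^2 - 5 - 13 = 6
y3 = s (x1 - x3) - y1 mod 23 = 22 * (5 - 6) - 17 = 7

P + Q = (6, 7)


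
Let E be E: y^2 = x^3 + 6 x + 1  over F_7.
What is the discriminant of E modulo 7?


4 a^3 + 27 b^2 = 4*6^3 + 27*1^2 = 864 + 27 = 891
Delta = -16 * (891) = -14256
Delta mod 7 = 3

Delta = 3 (mod 7)


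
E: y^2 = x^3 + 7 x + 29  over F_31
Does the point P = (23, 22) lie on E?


Check whether y^2 = x^3 + 7 x + 29 (mod 31) for (x, y) = (23, 22).
LHS: y^2 = 22^2 mod 31 = 19
RHS: x^3 + 7 x + 29 = 23^3 + 7*23 + 29 mod 31 = 19
LHS = RHS

Yes, on the curve


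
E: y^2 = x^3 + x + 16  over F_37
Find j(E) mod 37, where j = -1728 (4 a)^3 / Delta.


Delta = -16(4 a^3 + 27 b^2) mod 37 = 11
-1728 * (4 a)^3 = -1728 * (4*1)^3 mod 37 = 1
j = 1 * 11^(-1) mod 37 = 27

j = 27 (mod 37)


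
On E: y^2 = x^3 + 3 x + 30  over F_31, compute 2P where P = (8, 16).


Doubling: s = (3 x1^2 + a) / (2 y1)
s = (3*8^2 + 3) / (2*16) mod 31 = 9
x3 = s^2 - 2 x1 mod 31 = 9^2 - 2*8 = 3
y3 = s (x1 - x3) - y1 mod 31 = 9 * (8 - 3) - 16 = 29

2P = (3, 29)


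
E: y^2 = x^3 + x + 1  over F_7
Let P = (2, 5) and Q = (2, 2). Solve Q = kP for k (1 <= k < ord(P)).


Enumerate multiples of P until we hit Q = (2, 2):
  1P = (2, 5)
  2P = (0, 6)
  3P = (0, 1)
  4P = (2, 2)
Match found at i = 4.

k = 4


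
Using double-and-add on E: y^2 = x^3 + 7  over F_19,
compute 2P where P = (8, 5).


k = 2 = 10_2 (binary, LSB first: 01)
Double-and-add from P = (8, 5):
  bit 0 = 0: acc unchanged = O
  bit 1 = 1: acc = O + (0, 8) = (0, 8)

2P = (0, 8)


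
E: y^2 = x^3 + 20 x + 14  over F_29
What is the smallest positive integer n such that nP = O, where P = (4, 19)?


Compute successive multiples of P until we hit O:
  1P = (4, 19)
  2P = (14, 15)
  3P = (10, 24)
  4P = (2, 2)
  5P = (1, 21)
  6P = (18, 0)
  7P = (1, 8)
  8P = (2, 27)
  ... (continuing to 12P)
  12P = O

ord(P) = 12


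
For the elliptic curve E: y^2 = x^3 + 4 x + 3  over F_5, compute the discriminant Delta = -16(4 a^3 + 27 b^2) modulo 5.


4 a^3 + 27 b^2 = 4*4^3 + 27*3^2 = 256 + 243 = 499
Delta = -16 * (499) = -7984
Delta mod 5 = 1

Delta = 1 (mod 5)


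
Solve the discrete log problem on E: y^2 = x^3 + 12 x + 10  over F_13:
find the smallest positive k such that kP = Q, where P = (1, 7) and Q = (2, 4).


Enumerate multiples of P until we hit Q = (2, 4):
  1P = (1, 7)
  2P = (2, 4)
Match found at i = 2.

k = 2


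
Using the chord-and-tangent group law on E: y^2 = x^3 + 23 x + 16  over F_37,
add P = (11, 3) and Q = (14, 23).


P != Q, so use the chord formula.
s = (y2 - y1) / (x2 - x1) = (20) / (3) mod 37 = 19
x3 = s^2 - x1 - x2 mod 37 = 19^2 - 11 - 14 = 3
y3 = s (x1 - x3) - y1 mod 37 = 19 * (11 - 3) - 3 = 1

P + Q = (3, 1)


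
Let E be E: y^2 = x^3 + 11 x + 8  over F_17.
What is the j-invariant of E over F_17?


Delta = -16(4 a^3 + 27 b^2) mod 17 = 14
-1728 * (4 a)^3 = -1728 * (4*11)^3 mod 17 = 16
j = 16 * 14^(-1) mod 17 = 6

j = 6 (mod 17)


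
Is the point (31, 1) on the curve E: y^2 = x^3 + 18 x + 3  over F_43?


Check whether y^2 = x^3 + 18 x + 3 (mod 43) for (x, y) = (31, 1).
LHS: y^2 = 1^2 mod 43 = 1
RHS: x^3 + 18 x + 3 = 31^3 + 18*31 + 3 mod 43 = 37
LHS != RHS

No, not on the curve


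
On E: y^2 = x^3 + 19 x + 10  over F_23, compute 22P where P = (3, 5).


k = 22 = 10110_2 (binary, LSB first: 01101)
Double-and-add from P = (3, 5):
  bit 0 = 0: acc unchanged = O
  bit 1 = 1: acc = O + (17, 18) = (17, 18)
  bit 2 = 1: acc = (17, 18) + (7, 16) = (11, 20)
  bit 3 = 0: acc unchanged = (11, 20)
  bit 4 = 1: acc = (11, 20) + (9, 17) = (11, 3)

22P = (11, 3)


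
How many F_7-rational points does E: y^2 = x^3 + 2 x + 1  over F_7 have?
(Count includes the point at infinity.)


For each x in F_7, count y with y^2 = x^3 + 2 x + 1 mod 7:
  x = 0: RHS = 1, y in [1, 6]  -> 2 point(s)
  x = 1: RHS = 4, y in [2, 5]  -> 2 point(s)
Affine points: 4. Add the point at infinity: total = 5.

#E(F_7) = 5


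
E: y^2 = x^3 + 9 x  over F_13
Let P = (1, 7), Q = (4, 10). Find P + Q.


P != Q, so use the chord formula.
s = (y2 - y1) / (x2 - x1) = (3) / (3) mod 13 = 1
x3 = s^2 - x1 - x2 mod 13 = 1^2 - 1 - 4 = 9
y3 = s (x1 - x3) - y1 mod 13 = 1 * (1 - 9) - 7 = 11

P + Q = (9, 11)


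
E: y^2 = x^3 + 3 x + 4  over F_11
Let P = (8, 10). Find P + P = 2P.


Doubling: s = (3 x1^2 + a) / (2 y1)
s = (3*8^2 + 3) / (2*10) mod 11 = 7
x3 = s^2 - 2 x1 mod 11 = 7^2 - 2*8 = 0
y3 = s (x1 - x3) - y1 mod 11 = 7 * (8 - 0) - 10 = 2

2P = (0, 2)


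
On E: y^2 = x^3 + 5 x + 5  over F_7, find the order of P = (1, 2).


Compute successive multiples of P until we hit O:
  1P = (1, 2)
  2P = (2, 3)
  3P = (5, 1)
  4P = (5, 6)
  5P = (2, 4)
  6P = (1, 5)
  7P = O

ord(P) = 7


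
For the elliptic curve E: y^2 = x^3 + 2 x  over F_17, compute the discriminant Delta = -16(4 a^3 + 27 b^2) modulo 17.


4 a^3 + 27 b^2 = 4*2^3 + 27*0^2 = 32 + 0 = 32
Delta = -16 * (32) = -512
Delta mod 17 = 15

Delta = 15 (mod 17)


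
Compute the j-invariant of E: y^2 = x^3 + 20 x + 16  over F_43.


Delta = -16(4 a^3 + 27 b^2) mod 43 = 5
-1728 * (4 a)^3 = -1728 * (4*20)^3 mod 43 = 8
j = 8 * 5^(-1) mod 43 = 36

j = 36 (mod 43)


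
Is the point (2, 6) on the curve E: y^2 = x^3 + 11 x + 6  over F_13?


Check whether y^2 = x^3 + 11 x + 6 (mod 13) for (x, y) = (2, 6).
LHS: y^2 = 6^2 mod 13 = 10
RHS: x^3 + 11 x + 6 = 2^3 + 11*2 + 6 mod 13 = 10
LHS = RHS

Yes, on the curve


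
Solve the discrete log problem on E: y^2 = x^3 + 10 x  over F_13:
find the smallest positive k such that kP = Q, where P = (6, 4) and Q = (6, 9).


Enumerate multiples of P until we hit Q = (6, 9):
  1P = (6, 4)
  2P = (0, 0)
  3P = (6, 9)
Match found at i = 3.

k = 3


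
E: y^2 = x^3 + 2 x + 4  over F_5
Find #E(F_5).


For each x in F_5, count y with y^2 = x^3 + 2 x + 4 mod 5:
  x = 0: RHS = 4, y in [2, 3]  -> 2 point(s)
  x = 2: RHS = 1, y in [1, 4]  -> 2 point(s)
  x = 4: RHS = 1, y in [1, 4]  -> 2 point(s)
Affine points: 6. Add the point at infinity: total = 7.

#E(F_5) = 7


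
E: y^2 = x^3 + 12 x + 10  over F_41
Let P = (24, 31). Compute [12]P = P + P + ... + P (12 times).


k = 12 = 1100_2 (binary, LSB first: 0011)
Double-and-add from P = (24, 31):
  bit 0 = 0: acc unchanged = O
  bit 1 = 0: acc unchanged = O
  bit 2 = 1: acc = O + (5, 20) = (5, 20)
  bit 3 = 1: acc = (5, 20) + (15, 30) = (22, 4)

12P = (22, 4)


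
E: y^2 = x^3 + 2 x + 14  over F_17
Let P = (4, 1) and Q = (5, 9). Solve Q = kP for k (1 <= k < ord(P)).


Enumerate multiples of P until we hit Q = (5, 9):
  1P = (4, 1)
  2P = (5, 8)
  3P = (6, 2)
  4P = (3, 8)
  5P = (8, 10)
  6P = (9, 9)
  7P = (12, 10)
  8P = (2, 14)
  9P = (15, 11)
  10P = (14, 10)
  11P = (1, 0)
  12P = (14, 7)
  13P = (15, 6)
  14P = (2, 3)
  15P = (12, 7)
  16P = (9, 8)
  17P = (8, 7)
  18P = (3, 9)
  19P = (6, 15)
  20P = (5, 9)
Match found at i = 20.

k = 20


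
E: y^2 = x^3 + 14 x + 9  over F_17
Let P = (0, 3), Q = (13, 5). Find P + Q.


P != Q, so use the chord formula.
s = (y2 - y1) / (x2 - x1) = (2) / (13) mod 17 = 8
x3 = s^2 - x1 - x2 mod 17 = 8^2 - 0 - 13 = 0
y3 = s (x1 - x3) - y1 mod 17 = 8 * (0 - 0) - 3 = 14

P + Q = (0, 14)


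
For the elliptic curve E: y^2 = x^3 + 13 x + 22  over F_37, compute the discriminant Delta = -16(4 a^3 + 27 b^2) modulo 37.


4 a^3 + 27 b^2 = 4*13^3 + 27*22^2 = 8788 + 13068 = 21856
Delta = -16 * (21856) = -349696
Delta mod 37 = 28

Delta = 28 (mod 37)


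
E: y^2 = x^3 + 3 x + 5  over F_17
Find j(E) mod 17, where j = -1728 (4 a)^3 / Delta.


Delta = -16(4 a^3 + 27 b^2) mod 17 = 1
-1728 * (4 a)^3 = -1728 * (4*3)^3 mod 17 = 15
j = 15 * 1^(-1) mod 17 = 15

j = 15 (mod 17)


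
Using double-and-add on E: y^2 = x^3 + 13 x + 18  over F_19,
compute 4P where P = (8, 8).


k = 4 = 100_2 (binary, LSB first: 001)
Double-and-add from P = (8, 8):
  bit 0 = 0: acc unchanged = O
  bit 1 = 0: acc unchanged = O
  bit 2 = 1: acc = O + (8, 11) = (8, 11)

4P = (8, 11)


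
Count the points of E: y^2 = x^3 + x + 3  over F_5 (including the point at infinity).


For each x in F_5, count y with y^2 = x^3 + 1 x + 3 mod 5:
  x = 1: RHS = 0, y in [0]  -> 1 point(s)
  x = 4: RHS = 1, y in [1, 4]  -> 2 point(s)
Affine points: 3. Add the point at infinity: total = 4.

#E(F_5) = 4


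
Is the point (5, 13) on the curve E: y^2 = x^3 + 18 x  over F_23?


Check whether y^2 = x^3 + 18 x + 0 (mod 23) for (x, y) = (5, 13).
LHS: y^2 = 13^2 mod 23 = 8
RHS: x^3 + 18 x + 0 = 5^3 + 18*5 + 0 mod 23 = 8
LHS = RHS

Yes, on the curve


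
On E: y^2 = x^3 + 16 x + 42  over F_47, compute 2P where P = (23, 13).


Doubling: s = (3 x1^2 + a) / (2 y1)
s = (3*23^2 + 16) / (2*13) mod 47 = 2
x3 = s^2 - 2 x1 mod 47 = 2^2 - 2*23 = 5
y3 = s (x1 - x3) - y1 mod 47 = 2 * (23 - 5) - 13 = 23

2P = (5, 23)


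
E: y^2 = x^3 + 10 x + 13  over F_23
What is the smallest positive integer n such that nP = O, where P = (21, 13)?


Compute successive multiples of P until we hit O:
  1P = (21, 13)
  2P = (22, 18)
  3P = (5, 21)
  4P = (3, 1)
  5P = (2, 15)
  6P = (6, 6)
  7P = (0, 6)
  8P = (20, 18)
  ... (continuing to 31P)
  31P = O

ord(P) = 31


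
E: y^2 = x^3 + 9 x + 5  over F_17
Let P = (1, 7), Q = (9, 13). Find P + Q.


P != Q, so use the chord formula.
s = (y2 - y1) / (x2 - x1) = (6) / (8) mod 17 = 5
x3 = s^2 - x1 - x2 mod 17 = 5^2 - 1 - 9 = 15
y3 = s (x1 - x3) - y1 mod 17 = 5 * (1 - 15) - 7 = 8

P + Q = (15, 8)


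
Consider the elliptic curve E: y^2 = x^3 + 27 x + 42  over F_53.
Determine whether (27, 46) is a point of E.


Check whether y^2 = x^3 + 27 x + 42 (mod 53) for (x, y) = (27, 46).
LHS: y^2 = 46^2 mod 53 = 49
RHS: x^3 + 27 x + 42 = 27^3 + 27*27 + 42 mod 53 = 49
LHS = RHS

Yes, on the curve


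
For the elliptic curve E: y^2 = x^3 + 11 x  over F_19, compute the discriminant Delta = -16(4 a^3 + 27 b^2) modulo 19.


4 a^3 + 27 b^2 = 4*11^3 + 27*0^2 = 5324 + 0 = 5324
Delta = -16 * (5324) = -85184
Delta mod 19 = 12

Delta = 12 (mod 19)


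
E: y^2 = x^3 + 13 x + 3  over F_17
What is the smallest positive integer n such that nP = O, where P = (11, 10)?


Compute successive multiples of P until we hit O:
  1P = (11, 10)
  2P = (3, 1)
  3P = (4, 0)
  4P = (3, 16)
  5P = (11, 7)
  6P = O

ord(P) = 6


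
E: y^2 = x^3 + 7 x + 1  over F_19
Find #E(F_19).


For each x in F_19, count y with y^2 = x^3 + 7 x + 1 mod 19:
  x = 0: RHS = 1, y in [1, 18]  -> 2 point(s)
  x = 1: RHS = 9, y in [3, 16]  -> 2 point(s)
  x = 2: RHS = 4, y in [2, 17]  -> 2 point(s)
  x = 3: RHS = 11, y in [7, 12]  -> 2 point(s)
  x = 4: RHS = 17, y in [6, 13]  -> 2 point(s)
  x = 5: RHS = 9, y in [3, 16]  -> 2 point(s)
  x = 10: RHS = 7, y in [8, 11]  -> 2 point(s)
  x = 13: RHS = 9, y in [3, 16]  -> 2 point(s)
  x = 15: RHS = 4, y in [2, 17]  -> 2 point(s)
  x = 17: RHS = 17, y in [6, 13]  -> 2 point(s)
Affine points: 20. Add the point at infinity: total = 21.

#E(F_19) = 21


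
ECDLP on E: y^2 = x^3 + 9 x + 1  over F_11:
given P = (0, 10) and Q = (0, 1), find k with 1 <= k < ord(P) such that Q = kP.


Enumerate multiples of P until we hit Q = (0, 1):
  1P = (0, 10)
  2P = (1, 0)
  3P = (0, 1)
Match found at i = 3.

k = 3


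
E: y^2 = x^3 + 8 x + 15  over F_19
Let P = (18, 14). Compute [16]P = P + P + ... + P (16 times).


k = 16 = 10000_2 (binary, LSB first: 00001)
Double-and-add from P = (18, 14):
  bit 0 = 0: acc unchanged = O
  bit 1 = 0: acc unchanged = O
  bit 2 = 0: acc unchanged = O
  bit 3 = 0: acc unchanged = O
  bit 4 = 1: acc = O + (18, 5) = (18, 5)

16P = (18, 5)


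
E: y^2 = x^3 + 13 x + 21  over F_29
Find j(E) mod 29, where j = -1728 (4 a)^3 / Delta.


Delta = -16(4 a^3 + 27 b^2) mod 29 = 2
-1728 * (4 a)^3 = -1728 * (4*13)^3 mod 29 = 18
j = 18 * 2^(-1) mod 29 = 9

j = 9 (mod 29)


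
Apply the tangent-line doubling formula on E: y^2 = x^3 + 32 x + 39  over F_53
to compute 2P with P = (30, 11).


Doubling: s = (3 x1^2 + a) / (2 y1)
s = (3*30^2 + 32) / (2*11) mod 53 = 23
x3 = s^2 - 2 x1 mod 53 = 23^2 - 2*30 = 45
y3 = s (x1 - x3) - y1 mod 53 = 23 * (30 - 45) - 11 = 15

2P = (45, 15)


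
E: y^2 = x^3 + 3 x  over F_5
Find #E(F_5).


For each x in F_5, count y with y^2 = x^3 + 3 x + 0 mod 5:
  x = 0: RHS = 0, y in [0]  -> 1 point(s)
  x = 1: RHS = 4, y in [2, 3]  -> 2 point(s)
  x = 2: RHS = 4, y in [2, 3]  -> 2 point(s)
  x = 3: RHS = 1, y in [1, 4]  -> 2 point(s)
  x = 4: RHS = 1, y in [1, 4]  -> 2 point(s)
Affine points: 9. Add the point at infinity: total = 10.

#E(F_5) = 10


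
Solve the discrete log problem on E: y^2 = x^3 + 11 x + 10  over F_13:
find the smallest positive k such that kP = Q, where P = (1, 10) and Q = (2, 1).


Enumerate multiples of P until we hit Q = (2, 1):
  1P = (1, 10)
  2P = (2, 1)
Match found at i = 2.

k = 2


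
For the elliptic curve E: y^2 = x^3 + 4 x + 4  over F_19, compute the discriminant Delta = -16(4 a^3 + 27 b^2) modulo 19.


4 a^3 + 27 b^2 = 4*4^3 + 27*4^2 = 256 + 432 = 688
Delta = -16 * (688) = -11008
Delta mod 19 = 12

Delta = 12 (mod 19)


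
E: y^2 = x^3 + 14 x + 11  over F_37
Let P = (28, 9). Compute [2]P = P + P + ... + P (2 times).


k = 2 = 10_2 (binary, LSB first: 01)
Double-and-add from P = (28, 9):
  bit 0 = 0: acc unchanged = O
  bit 1 = 1: acc = O + (34, 4) = (34, 4)

2P = (34, 4)


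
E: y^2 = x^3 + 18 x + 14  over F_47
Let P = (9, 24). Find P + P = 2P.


Doubling: s = (3 x1^2 + a) / (2 y1)
s = (3*9^2 + 18) / (2*24) mod 47 = 26
x3 = s^2 - 2 x1 mod 47 = 26^2 - 2*9 = 0
y3 = s (x1 - x3) - y1 mod 47 = 26 * (9 - 0) - 24 = 22

2P = (0, 22)


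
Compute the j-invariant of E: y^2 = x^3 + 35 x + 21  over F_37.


Delta = -16(4 a^3 + 27 b^2) mod 37 = 32
-1728 * (4 a)^3 = -1728 * (4*35)^3 mod 37 = 29
j = 29 * 32^(-1) mod 37 = 9

j = 9 (mod 37)


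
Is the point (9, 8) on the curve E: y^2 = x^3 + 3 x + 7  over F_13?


Check whether y^2 = x^3 + 3 x + 7 (mod 13) for (x, y) = (9, 8).
LHS: y^2 = 8^2 mod 13 = 12
RHS: x^3 + 3 x + 7 = 9^3 + 3*9 + 7 mod 13 = 9
LHS != RHS

No, not on the curve


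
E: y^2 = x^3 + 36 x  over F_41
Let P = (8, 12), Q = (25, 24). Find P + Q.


P != Q, so use the chord formula.
s = (y2 - y1) / (x2 - x1) = (12) / (17) mod 41 = 20
x3 = s^2 - x1 - x2 mod 41 = 20^2 - 8 - 25 = 39
y3 = s (x1 - x3) - y1 mod 41 = 20 * (8 - 39) - 12 = 24

P + Q = (39, 24)


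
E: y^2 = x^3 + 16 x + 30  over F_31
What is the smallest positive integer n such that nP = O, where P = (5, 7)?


Compute successive multiples of P until we hit O:
  1P = (5, 7)
  2P = (9, 29)
  3P = (24, 28)
  4P = (7, 12)
  5P = (2, 16)
  6P = (2, 15)
  7P = (7, 19)
  8P = (24, 3)
  ... (continuing to 11P)
  11P = O

ord(P) = 11


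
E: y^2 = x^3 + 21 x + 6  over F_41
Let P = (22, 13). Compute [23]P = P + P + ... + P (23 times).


k = 23 = 10111_2 (binary, LSB first: 11101)
Double-and-add from P = (22, 13):
  bit 0 = 1: acc = O + (22, 13) = (22, 13)
  bit 1 = 1: acc = (22, 13) + (20, 12) = (30, 24)
  bit 2 = 1: acc = (30, 24) + (21, 14) = (13, 4)
  bit 3 = 0: acc unchanged = (13, 4)
  bit 4 = 1: acc = (13, 4) + (28, 18) = (18, 5)

23P = (18, 5)


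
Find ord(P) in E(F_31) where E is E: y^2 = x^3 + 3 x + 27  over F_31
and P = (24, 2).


Compute successive multiples of P until we hit O:
  1P = (24, 2)
  2P = (2, 17)
  3P = (25, 17)
  4P = (21, 12)
  5P = (4, 14)
  6P = (17, 0)
  7P = (4, 17)
  8P = (21, 19)
  ... (continuing to 12P)
  12P = O

ord(P) = 12


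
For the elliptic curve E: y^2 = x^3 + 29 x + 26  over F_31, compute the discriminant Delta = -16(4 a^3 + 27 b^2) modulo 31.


4 a^3 + 27 b^2 = 4*29^3 + 27*26^2 = 97556 + 18252 = 115808
Delta = -16 * (115808) = -1852928
Delta mod 31 = 4

Delta = 4 (mod 31)


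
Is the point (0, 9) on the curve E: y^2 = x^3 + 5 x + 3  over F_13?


Check whether y^2 = x^3 + 5 x + 3 (mod 13) for (x, y) = (0, 9).
LHS: y^2 = 9^2 mod 13 = 3
RHS: x^3 + 5 x + 3 = 0^3 + 5*0 + 3 mod 13 = 3
LHS = RHS

Yes, on the curve


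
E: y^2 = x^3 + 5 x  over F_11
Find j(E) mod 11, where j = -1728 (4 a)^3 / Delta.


Delta = -16(4 a^3 + 27 b^2) mod 11 = 8
-1728 * (4 a)^3 = -1728 * (4*5)^3 mod 11 = 8
j = 8 * 8^(-1) mod 11 = 1

j = 1 (mod 11)


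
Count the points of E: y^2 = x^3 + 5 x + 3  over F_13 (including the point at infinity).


For each x in F_13, count y with y^2 = x^3 + 5 x + 3 mod 13:
  x = 0: RHS = 3, y in [4, 9]  -> 2 point(s)
  x = 1: RHS = 9, y in [3, 10]  -> 2 point(s)
  x = 4: RHS = 9, y in [3, 10]  -> 2 point(s)
  x = 5: RHS = 10, y in [6, 7]  -> 2 point(s)
  x = 7: RHS = 4, y in [2, 11]  -> 2 point(s)
  x = 8: RHS = 9, y in [3, 10]  -> 2 point(s)
  x = 9: RHS = 10, y in [6, 7]  -> 2 point(s)
  x = 10: RHS = 0, y in [0]  -> 1 point(s)
  x = 12: RHS = 10, y in [6, 7]  -> 2 point(s)
Affine points: 17. Add the point at infinity: total = 18.

#E(F_13) = 18


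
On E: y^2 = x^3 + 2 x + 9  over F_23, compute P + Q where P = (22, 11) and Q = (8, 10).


P != Q, so use the chord formula.
s = (y2 - y1) / (x2 - x1) = (22) / (9) mod 23 = 5
x3 = s^2 - x1 - x2 mod 23 = 5^2 - 22 - 8 = 18
y3 = s (x1 - x3) - y1 mod 23 = 5 * (22 - 18) - 11 = 9

P + Q = (18, 9)


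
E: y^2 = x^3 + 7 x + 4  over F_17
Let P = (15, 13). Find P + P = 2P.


Doubling: s = (3 x1^2 + a) / (2 y1)
s = (3*15^2 + 7) / (2*13) mod 17 = 4
x3 = s^2 - 2 x1 mod 17 = 4^2 - 2*15 = 3
y3 = s (x1 - x3) - y1 mod 17 = 4 * (15 - 3) - 13 = 1

2P = (3, 1)


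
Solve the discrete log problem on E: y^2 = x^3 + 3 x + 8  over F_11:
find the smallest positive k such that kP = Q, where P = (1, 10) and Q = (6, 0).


Enumerate multiples of P until we hit Q = (6, 0):
  1P = (1, 10)
  2P = (7, 8)
  3P = (8, 7)
  4P = (6, 0)
Match found at i = 4.

k = 4


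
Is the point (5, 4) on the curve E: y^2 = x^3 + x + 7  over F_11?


Check whether y^2 = x^3 + 1 x + 7 (mod 11) for (x, y) = (5, 4).
LHS: y^2 = 4^2 mod 11 = 5
RHS: x^3 + 1 x + 7 = 5^3 + 1*5 + 7 mod 11 = 5
LHS = RHS

Yes, on the curve


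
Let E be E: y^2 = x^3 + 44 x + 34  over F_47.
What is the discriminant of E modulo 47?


4 a^3 + 27 b^2 = 4*44^3 + 27*34^2 = 340736 + 31212 = 371948
Delta = -16 * (371948) = -5951168
Delta mod 47 = 19

Delta = 19 (mod 47)


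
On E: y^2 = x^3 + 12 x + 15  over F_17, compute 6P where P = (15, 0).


k = 6 = 110_2 (binary, LSB first: 011)
Double-and-add from P = (15, 0):
  bit 0 = 0: acc unchanged = O
  bit 1 = 1: acc = O + O = O
  bit 2 = 1: acc = O + O = O

6P = O


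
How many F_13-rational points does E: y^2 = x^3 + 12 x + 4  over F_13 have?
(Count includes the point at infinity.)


For each x in F_13, count y with y^2 = x^3 + 12 x + 4 mod 13:
  x = 0: RHS = 4, y in [2, 11]  -> 2 point(s)
  x = 1: RHS = 4, y in [2, 11]  -> 2 point(s)
  x = 2: RHS = 10, y in [6, 7]  -> 2 point(s)
  x = 4: RHS = 12, y in [5, 8]  -> 2 point(s)
  x = 8: RHS = 1, y in [1, 12]  -> 2 point(s)
  x = 9: RHS = 9, y in [3, 10]  -> 2 point(s)
  x = 12: RHS = 4, y in [2, 11]  -> 2 point(s)
Affine points: 14. Add the point at infinity: total = 15.

#E(F_13) = 15


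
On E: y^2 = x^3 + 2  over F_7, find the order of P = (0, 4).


Compute successive multiples of P until we hit O:
  1P = (0, 4)
  2P = (0, 3)
  3P = O

ord(P) = 3


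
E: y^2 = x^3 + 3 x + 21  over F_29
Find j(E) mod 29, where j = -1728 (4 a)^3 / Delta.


Delta = -16(4 a^3 + 27 b^2) mod 29 = 1
-1728 * (4 a)^3 = -1728 * (4*3)^3 mod 29 = 1
j = 1 * 1^(-1) mod 29 = 1

j = 1 (mod 29)


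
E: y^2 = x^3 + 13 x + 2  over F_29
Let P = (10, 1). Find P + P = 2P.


Doubling: s = (3 x1^2 + a) / (2 y1)
s = (3*10^2 + 13) / (2*1) mod 29 = 26
x3 = s^2 - 2 x1 mod 29 = 26^2 - 2*10 = 18
y3 = s (x1 - x3) - y1 mod 29 = 26 * (10 - 18) - 1 = 23

2P = (18, 23)


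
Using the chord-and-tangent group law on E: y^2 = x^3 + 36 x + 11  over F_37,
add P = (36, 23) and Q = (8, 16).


P != Q, so use the chord formula.
s = (y2 - y1) / (x2 - x1) = (30) / (9) mod 37 = 28
x3 = s^2 - x1 - x2 mod 37 = 28^2 - 36 - 8 = 0
y3 = s (x1 - x3) - y1 mod 37 = 28 * (36 - 0) - 23 = 23

P + Q = (0, 23)


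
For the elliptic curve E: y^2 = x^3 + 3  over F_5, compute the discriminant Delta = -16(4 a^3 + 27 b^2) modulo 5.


4 a^3 + 27 b^2 = 4*0^3 + 27*3^2 = 0 + 243 = 243
Delta = -16 * (243) = -3888
Delta mod 5 = 2

Delta = 2 (mod 5)


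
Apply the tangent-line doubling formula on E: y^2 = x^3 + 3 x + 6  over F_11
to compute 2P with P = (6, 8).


Doubling: s = (3 x1^2 + a) / (2 y1)
s = (3*6^2 + 3) / (2*8) mod 11 = 9
x3 = s^2 - 2 x1 mod 11 = 9^2 - 2*6 = 3
y3 = s (x1 - x3) - y1 mod 11 = 9 * (6 - 3) - 8 = 8

2P = (3, 8)


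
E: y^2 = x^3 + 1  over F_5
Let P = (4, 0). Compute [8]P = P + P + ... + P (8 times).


k = 8 = 1000_2 (binary, LSB first: 0001)
Double-and-add from P = (4, 0):
  bit 0 = 0: acc unchanged = O
  bit 1 = 0: acc unchanged = O
  bit 2 = 0: acc unchanged = O
  bit 3 = 1: acc = O + O = O

8P = O


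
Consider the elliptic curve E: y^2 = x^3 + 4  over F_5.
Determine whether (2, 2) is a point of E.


Check whether y^2 = x^3 + 0 x + 4 (mod 5) for (x, y) = (2, 2).
LHS: y^2 = 2^2 mod 5 = 4
RHS: x^3 + 0 x + 4 = 2^3 + 0*2 + 4 mod 5 = 2
LHS != RHS

No, not on the curve


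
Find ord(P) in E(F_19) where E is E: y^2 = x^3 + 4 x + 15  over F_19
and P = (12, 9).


Compute successive multiples of P until we hit O:
  1P = (12, 9)
  2P = (15, 7)
  3P = (3, 4)
  4P = (9, 18)
  5P = (7, 14)
  6P = (1, 18)
  7P = (4, 0)
  8P = (1, 1)
  ... (continuing to 14P)
  14P = O

ord(P) = 14


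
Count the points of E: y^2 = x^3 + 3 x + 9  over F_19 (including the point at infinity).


For each x in F_19, count y with y^2 = x^3 + 3 x + 9 mod 19:
  x = 0: RHS = 9, y in [3, 16]  -> 2 point(s)
  x = 2: RHS = 4, y in [2, 17]  -> 2 point(s)
  x = 3: RHS = 7, y in [8, 11]  -> 2 point(s)
  x = 4: RHS = 9, y in [3, 16]  -> 2 point(s)
  x = 5: RHS = 16, y in [4, 15]  -> 2 point(s)
  x = 9: RHS = 5, y in [9, 10]  -> 2 point(s)
  x = 11: RHS = 5, y in [9, 10]  -> 2 point(s)
  x = 12: RHS = 6, y in [5, 14]  -> 2 point(s)
  x = 15: RHS = 9, y in [3, 16]  -> 2 point(s)
  x = 16: RHS = 11, y in [7, 12]  -> 2 point(s)
  x = 18: RHS = 5, y in [9, 10]  -> 2 point(s)
Affine points: 22. Add the point at infinity: total = 23.

#E(F_19) = 23


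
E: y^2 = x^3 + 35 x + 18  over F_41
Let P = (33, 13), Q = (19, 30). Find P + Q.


P != Q, so use the chord formula.
s = (y2 - y1) / (x2 - x1) = (17) / (27) mod 41 = 31
x3 = s^2 - x1 - x2 mod 41 = 31^2 - 33 - 19 = 7
y3 = s (x1 - x3) - y1 mod 41 = 31 * (33 - 7) - 13 = 14

P + Q = (7, 14)


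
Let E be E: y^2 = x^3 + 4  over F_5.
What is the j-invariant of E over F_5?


Delta = -16(4 a^3 + 27 b^2) mod 5 = 3
-1728 * (4 a)^3 = -1728 * (4*0)^3 mod 5 = 0
j = 0 * 3^(-1) mod 5 = 0

j = 0 (mod 5)


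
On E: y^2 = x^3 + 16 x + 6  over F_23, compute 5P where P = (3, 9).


k = 5 = 101_2 (binary, LSB first: 101)
Double-and-add from P = (3, 9):
  bit 0 = 1: acc = O + (3, 9) = (3, 9)
  bit 1 = 0: acc unchanged = (3, 9)
  bit 2 = 1: acc = (3, 9) + (5, 2) = (10, 4)

5P = (10, 4)


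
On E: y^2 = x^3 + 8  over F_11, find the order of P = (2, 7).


Compute successive multiples of P until we hit O:
  1P = (2, 7)
  2P = (1, 8)
  3P = (9, 0)
  4P = (1, 3)
  5P = (2, 4)
  6P = O

ord(P) = 6


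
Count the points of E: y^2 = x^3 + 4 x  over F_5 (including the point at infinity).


For each x in F_5, count y with y^2 = x^3 + 4 x + 0 mod 5:
  x = 0: RHS = 0, y in [0]  -> 1 point(s)
  x = 1: RHS = 0, y in [0]  -> 1 point(s)
  x = 2: RHS = 1, y in [1, 4]  -> 2 point(s)
  x = 3: RHS = 4, y in [2, 3]  -> 2 point(s)
  x = 4: RHS = 0, y in [0]  -> 1 point(s)
Affine points: 7. Add the point at infinity: total = 8.

#E(F_5) = 8


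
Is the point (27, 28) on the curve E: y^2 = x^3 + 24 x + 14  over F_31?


Check whether y^2 = x^3 + 24 x + 14 (mod 31) for (x, y) = (27, 28).
LHS: y^2 = 28^2 mod 31 = 9
RHS: x^3 + 24 x + 14 = 27^3 + 24*27 + 14 mod 31 = 9
LHS = RHS

Yes, on the curve


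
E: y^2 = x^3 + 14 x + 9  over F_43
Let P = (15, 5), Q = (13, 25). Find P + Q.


P != Q, so use the chord formula.
s = (y2 - y1) / (x2 - x1) = (20) / (41) mod 43 = 33
x3 = s^2 - x1 - x2 mod 43 = 33^2 - 15 - 13 = 29
y3 = s (x1 - x3) - y1 mod 43 = 33 * (15 - 29) - 5 = 6

P + Q = (29, 6)


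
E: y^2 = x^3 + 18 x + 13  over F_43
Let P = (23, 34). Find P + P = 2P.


Doubling: s = (3 x1^2 + a) / (2 y1)
s = (3*23^2 + 18) / (2*34) mod 43 = 4
x3 = s^2 - 2 x1 mod 43 = 4^2 - 2*23 = 13
y3 = s (x1 - x3) - y1 mod 43 = 4 * (23 - 13) - 34 = 6

2P = (13, 6)


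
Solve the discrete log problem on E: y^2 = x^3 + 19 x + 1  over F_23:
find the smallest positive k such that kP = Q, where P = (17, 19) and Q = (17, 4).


Enumerate multiples of P until we hit Q = (17, 4):
  1P = (17, 19)
  2P = (20, 20)
  3P = (4, 16)
  4P = (6, 3)
  5P = (12, 5)
  6P = (0, 1)
  7P = (15, 21)
  8P = (15, 2)
  9P = (0, 22)
  10P = (12, 18)
  11P = (6, 20)
  12P = (4, 7)
  13P = (20, 3)
  14P = (17, 4)
Match found at i = 14.

k = 14


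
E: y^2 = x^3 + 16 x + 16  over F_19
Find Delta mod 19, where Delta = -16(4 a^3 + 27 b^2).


4 a^3 + 27 b^2 = 4*16^3 + 27*16^2 = 16384 + 6912 = 23296
Delta = -16 * (23296) = -372736
Delta mod 19 = 6

Delta = 6 (mod 19)


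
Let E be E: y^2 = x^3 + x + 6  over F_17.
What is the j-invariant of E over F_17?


Delta = -16(4 a^3 + 27 b^2) mod 17 = 7
-1728 * (4 a)^3 = -1728 * (4*1)^3 mod 17 = 10
j = 10 * 7^(-1) mod 17 = 16

j = 16 (mod 17)


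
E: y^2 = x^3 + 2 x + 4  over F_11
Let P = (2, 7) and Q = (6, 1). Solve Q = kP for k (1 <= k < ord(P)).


Enumerate multiples of P until we hit Q = (6, 1):
  1P = (2, 7)
  2P = (8, 9)
  3P = (6, 10)
  4P = (7, 3)
  5P = (0, 9)
  6P = (10, 1)
  7P = (3, 2)
  8P = (9, 6)
  9P = (9, 5)
  10P = (3, 9)
  11P = (10, 10)
  12P = (0, 2)
  13P = (7, 8)
  14P = (6, 1)
Match found at i = 14.

k = 14


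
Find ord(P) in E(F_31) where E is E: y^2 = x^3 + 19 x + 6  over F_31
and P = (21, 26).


Compute successive multiples of P until we hit O:
  1P = (21, 26)
  2P = (5, 3)
  3P = (13, 1)
  4P = (15, 16)
  5P = (15, 15)
  6P = (13, 30)
  7P = (5, 28)
  8P = (21, 5)
  ... (continuing to 9P)
  9P = O

ord(P) = 9


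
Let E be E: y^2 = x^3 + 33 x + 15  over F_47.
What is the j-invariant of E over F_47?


Delta = -16(4 a^3 + 27 b^2) mod 47 = 20
-1728 * (4 a)^3 = -1728 * (4*33)^3 mod 47 = 18
j = 18 * 20^(-1) mod 47 = 15

j = 15 (mod 47)


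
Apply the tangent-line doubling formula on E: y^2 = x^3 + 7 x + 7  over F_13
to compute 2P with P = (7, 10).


Doubling: s = (3 x1^2 + a) / (2 y1)
s = (3*7^2 + 7) / (2*10) mod 13 = 9
x3 = s^2 - 2 x1 mod 13 = 9^2 - 2*7 = 2
y3 = s (x1 - x3) - y1 mod 13 = 9 * (7 - 2) - 10 = 9

2P = (2, 9)


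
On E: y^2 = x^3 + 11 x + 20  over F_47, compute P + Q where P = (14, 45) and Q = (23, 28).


P != Q, so use the chord formula.
s = (y2 - y1) / (x2 - x1) = (30) / (9) mod 47 = 19
x3 = s^2 - x1 - x2 mod 47 = 19^2 - 14 - 23 = 42
y3 = s (x1 - x3) - y1 mod 47 = 19 * (14 - 42) - 45 = 34

P + Q = (42, 34)


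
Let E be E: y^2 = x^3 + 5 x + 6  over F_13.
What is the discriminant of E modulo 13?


4 a^3 + 27 b^2 = 4*5^3 + 27*6^2 = 500 + 972 = 1472
Delta = -16 * (1472) = -23552
Delta mod 13 = 4

Delta = 4 (mod 13)


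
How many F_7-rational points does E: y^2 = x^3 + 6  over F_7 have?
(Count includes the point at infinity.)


For each x in F_7, count y with y^2 = x^3 + 0 x + 6 mod 7:
  x = 1: RHS = 0, y in [0]  -> 1 point(s)
  x = 2: RHS = 0, y in [0]  -> 1 point(s)
  x = 4: RHS = 0, y in [0]  -> 1 point(s)
Affine points: 3. Add the point at infinity: total = 4.

#E(F_7) = 4


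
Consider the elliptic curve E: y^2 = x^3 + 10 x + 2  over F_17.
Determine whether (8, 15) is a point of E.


Check whether y^2 = x^3 + 10 x + 2 (mod 17) for (x, y) = (8, 15).
LHS: y^2 = 15^2 mod 17 = 4
RHS: x^3 + 10 x + 2 = 8^3 + 10*8 + 2 mod 17 = 16
LHS != RHS

No, not on the curve


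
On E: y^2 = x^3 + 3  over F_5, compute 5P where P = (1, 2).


k = 5 = 101_2 (binary, LSB first: 101)
Double-and-add from P = (1, 2):
  bit 0 = 1: acc = O + (1, 2) = (1, 2)
  bit 1 = 0: acc unchanged = (1, 2)
  bit 2 = 1: acc = (1, 2) + (2, 4) = (1, 3)

5P = (1, 3)


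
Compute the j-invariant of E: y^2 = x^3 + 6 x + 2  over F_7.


Delta = -16(4 a^3 + 27 b^2) mod 7 = 2
-1728 * (4 a)^3 = -1728 * (4*6)^3 mod 7 = 6
j = 6 * 2^(-1) mod 7 = 3

j = 3 (mod 7)


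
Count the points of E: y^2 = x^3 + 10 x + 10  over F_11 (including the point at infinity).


For each x in F_11, count y with y^2 = x^3 + 10 x + 10 mod 11:
  x = 2: RHS = 5, y in [4, 7]  -> 2 point(s)
  x = 3: RHS = 1, y in [1, 10]  -> 2 point(s)
  x = 4: RHS = 4, y in [2, 9]  -> 2 point(s)
  x = 5: RHS = 9, y in [3, 8]  -> 2 point(s)
  x = 6: RHS = 0, y in [0]  -> 1 point(s)
  x = 7: RHS = 5, y in [4, 7]  -> 2 point(s)
  x = 9: RHS = 4, y in [2, 9]  -> 2 point(s)
Affine points: 13. Add the point at infinity: total = 14.

#E(F_11) = 14


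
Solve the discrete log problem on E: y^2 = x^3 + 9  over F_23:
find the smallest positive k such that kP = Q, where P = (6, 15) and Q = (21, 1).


Enumerate multiples of P until we hit Q = (21, 1):
  1P = (6, 15)
  2P = (12, 14)
  3P = (21, 22)
  4P = (0, 20)
  5P = (3, 17)
  6P = (17, 0)
  7P = (3, 6)
  8P = (0, 3)
  9P = (21, 1)
Match found at i = 9.

k = 9


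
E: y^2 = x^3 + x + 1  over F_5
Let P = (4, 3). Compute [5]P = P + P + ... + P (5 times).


k = 5 = 101_2 (binary, LSB first: 101)
Double-and-add from P = (4, 3):
  bit 0 = 1: acc = O + (4, 3) = (4, 3)
  bit 1 = 0: acc unchanged = (4, 3)
  bit 2 = 1: acc = (4, 3) + (0, 1) = (0, 4)

5P = (0, 4)


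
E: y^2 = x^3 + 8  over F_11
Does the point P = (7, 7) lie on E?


Check whether y^2 = x^3 + 0 x + 8 (mod 11) for (x, y) = (7, 7).
LHS: y^2 = 7^2 mod 11 = 5
RHS: x^3 + 0 x + 8 = 7^3 + 0*7 + 8 mod 11 = 10
LHS != RHS

No, not on the curve


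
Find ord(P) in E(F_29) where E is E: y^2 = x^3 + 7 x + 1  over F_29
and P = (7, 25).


Compute successive multiples of P until we hit O:
  1P = (7, 25)
  2P = (14, 1)
  3P = (2, 20)
  4P = (21, 19)
  5P = (0, 1)
  6P = (16, 27)
  7P = (15, 28)
  8P = (23, 27)
  ... (continuing to 33P)
  33P = O

ord(P) = 33


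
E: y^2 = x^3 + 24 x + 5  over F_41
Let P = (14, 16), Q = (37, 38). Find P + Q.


P != Q, so use the chord formula.
s = (y2 - y1) / (x2 - x1) = (22) / (23) mod 41 = 17
x3 = s^2 - x1 - x2 mod 41 = 17^2 - 14 - 37 = 33
y3 = s (x1 - x3) - y1 mod 41 = 17 * (14 - 33) - 16 = 30

P + Q = (33, 30)


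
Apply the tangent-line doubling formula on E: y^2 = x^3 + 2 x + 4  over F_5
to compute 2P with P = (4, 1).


Doubling: s = (3 x1^2 + a) / (2 y1)
s = (3*4^2 + 2) / (2*1) mod 5 = 0
x3 = s^2 - 2 x1 mod 5 = 0^2 - 2*4 = 2
y3 = s (x1 - x3) - y1 mod 5 = 0 * (4 - 2) - 1 = 4

2P = (2, 4)


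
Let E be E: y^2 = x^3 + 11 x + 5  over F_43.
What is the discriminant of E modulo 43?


4 a^3 + 27 b^2 = 4*11^3 + 27*5^2 = 5324 + 675 = 5999
Delta = -16 * (5999) = -95984
Delta mod 43 = 35

Delta = 35 (mod 43)
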